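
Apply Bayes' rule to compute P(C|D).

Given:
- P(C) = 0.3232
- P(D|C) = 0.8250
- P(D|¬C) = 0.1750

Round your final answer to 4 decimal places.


Bayes' theorem: P(C|D) = P(D|C) × P(C) / P(D)

Step 1: Calculate P(D) using law of total probability
P(D) = P(D|C)P(C) + P(D|¬C)P(¬C)
     = 0.8250 × 0.3232 + 0.1750 × 0.6768
     = 0.26664000 + 0.11844000
     = 0.38508000

Step 2: Apply Bayes' theorem
P(C|D) = P(D|C) × P(C) / P(D)
       = 0.26664000 / 0.38508000
       = 0.6924


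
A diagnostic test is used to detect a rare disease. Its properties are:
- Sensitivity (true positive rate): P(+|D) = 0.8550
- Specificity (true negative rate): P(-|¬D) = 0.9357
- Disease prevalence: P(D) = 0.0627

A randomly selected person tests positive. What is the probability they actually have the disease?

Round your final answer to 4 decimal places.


Let D = has disease, + = positive test

Given:
- P(D) = 0.0627 (prevalence)
- P(+|D) = 0.8550 (sensitivity)
- P(-|¬D) = 0.9357 (specificity)
- P(+|¬D) = 0.0643 (false positive rate = 1 - specificity)

Step 1: Find P(+)
P(+) = P(+|D)P(D) + P(+|¬D)P(¬D)
     = 0.8550 × 0.0627 + 0.0643 × 0.9373
     = 0.05360850 + 0.06026839
     = 0.11387689

Step 2: Apply Bayes' theorem for P(D|+)
P(D|+) = P(+|D)P(D) / P(+)
       = 0.05360850 / 0.11387689
       = 0.4708


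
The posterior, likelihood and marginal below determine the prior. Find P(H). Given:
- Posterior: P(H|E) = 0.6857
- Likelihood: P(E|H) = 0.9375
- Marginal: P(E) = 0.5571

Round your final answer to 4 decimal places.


From Bayes' theorem: P(H|E) = P(E|H) × P(H) / P(E)

Rearranging for P(H):
P(H) = P(H|E) × P(E) / P(E|H)
     = 0.6857 × 0.5571 / 0.9375
     = 0.38200347 / 0.9375
     = 0.4075


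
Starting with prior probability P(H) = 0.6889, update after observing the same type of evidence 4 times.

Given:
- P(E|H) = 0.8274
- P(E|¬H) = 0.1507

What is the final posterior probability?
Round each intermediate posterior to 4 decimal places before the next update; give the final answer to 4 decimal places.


Sequential Bayesian updating:

Initial prior: P(H) = 0.6889

Update 1:
  P(E) = 0.8274 × 0.6889 + 0.1507 × 0.3111 = 0.56999586 + 0.04688277 = 0.61687863
  P(H|E) = 0.56999586 / 0.61687863 = 0.9240

Update 2:
  P(E) = 0.8274 × 0.9240 + 0.1507 × 0.0760 = 0.76451760 + 0.01145320 = 0.77597080
  P(H|E) = 0.76451760 / 0.77597080 = 0.9852

Update 3:
  P(E) = 0.8274 × 0.9852 + 0.1507 × 0.0148 = 0.81515448 + 0.00223036 = 0.81738484
  P(H|E) = 0.81515448 / 0.81738484 = 0.9973

Update 4:
  P(E) = 0.8274 × 0.9973 + 0.1507 × 0.0027 = 0.82516602 + 0.00040689 = 0.82557291
  P(H|E) = 0.82516602 / 0.82557291 = 0.9995

Final posterior: 0.9995


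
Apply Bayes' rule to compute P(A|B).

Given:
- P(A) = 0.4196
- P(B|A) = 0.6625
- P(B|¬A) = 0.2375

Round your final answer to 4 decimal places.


Bayes' theorem: P(A|B) = P(B|A) × P(A) / P(B)

Step 1: Calculate P(B) using law of total probability
P(B) = P(B|A)P(A) + P(B|¬A)P(¬A)
     = 0.6625 × 0.4196 + 0.2375 × 0.5804
     = 0.27798500 + 0.13784500
     = 0.41583000

Step 2: Apply Bayes' theorem
P(A|B) = P(B|A) × P(A) / P(B)
       = 0.27798500 / 0.41583000
       = 0.6685


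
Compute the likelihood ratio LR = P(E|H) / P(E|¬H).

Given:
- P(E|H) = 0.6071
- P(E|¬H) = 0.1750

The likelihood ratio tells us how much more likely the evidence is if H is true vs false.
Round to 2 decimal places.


Likelihood Ratio (LR) = P(E|H) / P(E|¬H)

LR = 0.6071 / 0.1750
   = 3.47

The evidence is 3.47 times more likely if H is true than if H is false.
Because LR exceeds 1, E is evidence for H.


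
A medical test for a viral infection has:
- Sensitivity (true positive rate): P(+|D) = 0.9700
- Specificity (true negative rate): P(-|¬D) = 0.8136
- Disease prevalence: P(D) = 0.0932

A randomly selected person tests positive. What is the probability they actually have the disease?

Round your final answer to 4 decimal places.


Let D = has disease, + = positive test

Given:
- P(D) = 0.0932 (prevalence)
- P(+|D) = 0.9700 (sensitivity)
- P(-|¬D) = 0.8136 (specificity)
- P(+|¬D) = 0.1864 (false positive rate = 1 - specificity)

Step 1: Find P(+)
P(+) = P(+|D)P(D) + P(+|¬D)P(¬D)
     = 0.9700 × 0.0932 + 0.1864 × 0.9068
     = 0.09040400 + 0.16902752
     = 0.25943152

Step 2: Apply Bayes' theorem for P(D|+)
P(D|+) = P(+|D)P(D) / P(+)
       = 0.09040400 / 0.25943152
       = 0.3485


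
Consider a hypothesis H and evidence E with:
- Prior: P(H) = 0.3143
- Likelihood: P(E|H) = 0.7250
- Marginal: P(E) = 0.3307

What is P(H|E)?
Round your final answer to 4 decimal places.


Using Bayes' theorem:

P(H|E) = P(E|H) × P(H) / P(E)
       = 0.7250 × 0.3143 / 0.3307
       = 0.22786750 / 0.3307
       = 0.6890

The evidence strengthens our belief in H.
Prior: 0.3143 → Posterior: 0.6890


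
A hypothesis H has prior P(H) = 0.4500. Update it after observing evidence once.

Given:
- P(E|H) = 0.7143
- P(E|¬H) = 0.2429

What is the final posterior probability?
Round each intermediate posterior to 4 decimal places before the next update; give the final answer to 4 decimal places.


Sequential Bayesian updating:

Initial prior: P(H) = 0.4500

Update 1:
  P(E) = 0.7143 × 0.4500 + 0.2429 × 0.5500 = 0.32143500 + 0.13359500 = 0.45503000
  P(H|E) = 0.32143500 / 0.45503000 = 0.7064

Final posterior: 0.7064


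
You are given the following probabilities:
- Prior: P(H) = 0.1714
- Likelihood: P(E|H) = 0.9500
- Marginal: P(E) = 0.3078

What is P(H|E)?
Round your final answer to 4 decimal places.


Using Bayes' theorem:

P(H|E) = P(E|H) × P(H) / P(E)
       = 0.9500 × 0.1714 / 0.3078
       = 0.16283000 / 0.3078
       = 0.5290

The evidence strengthens our belief in H.
Prior: 0.1714 → Posterior: 0.5290


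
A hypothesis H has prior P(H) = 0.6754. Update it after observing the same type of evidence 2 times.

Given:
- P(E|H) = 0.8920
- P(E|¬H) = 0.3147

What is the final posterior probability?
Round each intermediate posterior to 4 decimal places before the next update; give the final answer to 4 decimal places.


Sequential Bayesian updating:

Initial prior: P(H) = 0.6754

Update 1:
  P(E) = 0.8920 × 0.6754 + 0.3147 × 0.3246 = 0.60245680 + 0.10215162 = 0.70460842
  P(H|E) = 0.60245680 / 0.70460842 = 0.8550

Update 2:
  P(E) = 0.8920 × 0.8550 + 0.3147 × 0.1450 = 0.76266000 + 0.04563150 = 0.80829150
  P(H|E) = 0.76266000 / 0.80829150 = 0.9435

Final posterior: 0.9435


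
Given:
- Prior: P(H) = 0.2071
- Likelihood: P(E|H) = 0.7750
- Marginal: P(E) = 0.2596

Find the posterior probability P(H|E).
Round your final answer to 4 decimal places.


Using Bayes' theorem:

P(H|E) = P(E|H) × P(H) / P(E)
       = 0.7750 × 0.2071 / 0.2596
       = 0.16050250 / 0.2596
       = 0.6183

The evidence strengthens our belief in H.
Prior: 0.2071 → Posterior: 0.6183


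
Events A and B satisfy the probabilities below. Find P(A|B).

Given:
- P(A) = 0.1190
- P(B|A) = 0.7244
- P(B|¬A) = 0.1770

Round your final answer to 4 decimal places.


Bayes' theorem: P(A|B) = P(B|A) × P(A) / P(B)

Step 1: Calculate P(B) using law of total probability
P(B) = P(B|A)P(A) + P(B|¬A)P(¬A)
     = 0.7244 × 0.1190 + 0.1770 × 0.8810
     = 0.08620360 + 0.15593700
     = 0.24214060

Step 2: Apply Bayes' theorem
P(A|B) = P(B|A) × P(A) / P(B)
       = 0.08620360 / 0.24214060
       = 0.3560


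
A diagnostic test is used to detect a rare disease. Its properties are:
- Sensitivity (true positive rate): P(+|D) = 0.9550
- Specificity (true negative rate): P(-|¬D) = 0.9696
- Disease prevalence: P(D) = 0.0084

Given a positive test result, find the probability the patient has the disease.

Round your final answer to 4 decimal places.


Let D = has disease, + = positive test

Given:
- P(D) = 0.0084 (prevalence)
- P(+|D) = 0.9550 (sensitivity)
- P(-|¬D) = 0.9696 (specificity)
- P(+|¬D) = 0.0304 (false positive rate = 1 - specificity)

Step 1: Find P(+)
P(+) = P(+|D)P(D) + P(+|¬D)P(¬D)
     = 0.9550 × 0.0084 + 0.0304 × 0.9916
     = 0.00802200 + 0.03014464
     = 0.03816664

Step 2: Apply Bayes' theorem for P(D|+)
P(D|+) = P(+|D)P(D) / P(+)
       = 0.00802200 / 0.03816664
       = 0.2102


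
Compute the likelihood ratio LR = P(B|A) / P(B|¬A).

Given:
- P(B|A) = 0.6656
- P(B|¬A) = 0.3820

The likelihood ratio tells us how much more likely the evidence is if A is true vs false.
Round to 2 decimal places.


Likelihood Ratio (LR) = P(B|A) / P(B|¬A)

LR = 0.6656 / 0.3820
   = 1.74

The evidence is 1.74 times more likely if A is true than if A is false.
Since LR > 1, the evidence supports A over ¬A.


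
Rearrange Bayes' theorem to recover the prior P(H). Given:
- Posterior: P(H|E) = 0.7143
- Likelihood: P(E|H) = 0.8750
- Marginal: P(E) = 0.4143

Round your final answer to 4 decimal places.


From Bayes' theorem: P(H|E) = P(E|H) × P(H) / P(E)

Rearranging for P(H):
P(H) = P(H|E) × P(E) / P(E|H)
     = 0.7143 × 0.4143 / 0.8750
     = 0.29593449 / 0.8750
     = 0.3382


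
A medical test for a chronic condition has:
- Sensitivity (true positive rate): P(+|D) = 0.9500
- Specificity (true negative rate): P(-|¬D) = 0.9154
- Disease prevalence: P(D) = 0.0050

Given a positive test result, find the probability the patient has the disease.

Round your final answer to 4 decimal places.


Let D = has disease, + = positive test

Given:
- P(D) = 0.0050 (prevalence)
- P(+|D) = 0.9500 (sensitivity)
- P(-|¬D) = 0.9154 (specificity)
- P(+|¬D) = 0.0846 (false positive rate = 1 - specificity)

Step 1: Find P(+)
P(+) = P(+|D)P(D) + P(+|¬D)P(¬D)
     = 0.9500 × 0.0050 + 0.0846 × 0.9950
     = 0.00475000 + 0.08417700
     = 0.08892700

Step 2: Apply Bayes' theorem for P(D|+)
P(D|+) = P(+|D)P(D) / P(+)
       = 0.00475000 / 0.08892700
       = 0.0534


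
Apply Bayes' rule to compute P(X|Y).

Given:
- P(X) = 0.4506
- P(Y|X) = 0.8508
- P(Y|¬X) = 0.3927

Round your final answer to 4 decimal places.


Bayes' theorem: P(X|Y) = P(Y|X) × P(X) / P(Y)

Step 1: Calculate P(Y) using law of total probability
P(Y) = P(Y|X)P(X) + P(Y|¬X)P(¬X)
     = 0.8508 × 0.4506 + 0.3927 × 0.5494
     = 0.38337048 + 0.21574938
     = 0.59911986

Step 2: Apply Bayes' theorem
P(X|Y) = P(Y|X) × P(X) / P(Y)
       = 0.38337048 / 0.59911986
       = 0.6399


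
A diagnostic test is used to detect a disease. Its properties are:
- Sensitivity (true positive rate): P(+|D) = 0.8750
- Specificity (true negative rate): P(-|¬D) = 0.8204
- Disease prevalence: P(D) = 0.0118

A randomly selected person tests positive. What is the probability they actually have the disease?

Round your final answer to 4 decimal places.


Let D = has disease, + = positive test

Given:
- P(D) = 0.0118 (prevalence)
- P(+|D) = 0.8750 (sensitivity)
- P(-|¬D) = 0.8204 (specificity)
- P(+|¬D) = 0.1796 (false positive rate = 1 - specificity)

Step 1: Find P(+)
P(+) = P(+|D)P(D) + P(+|¬D)P(¬D)
     = 0.8750 × 0.0118 + 0.1796 × 0.9882
     = 0.01032500 + 0.17748072
     = 0.18780572

Step 2: Apply Bayes' theorem for P(D|+)
P(D|+) = P(+|D)P(D) / P(+)
       = 0.01032500 / 0.18780572
       = 0.0550


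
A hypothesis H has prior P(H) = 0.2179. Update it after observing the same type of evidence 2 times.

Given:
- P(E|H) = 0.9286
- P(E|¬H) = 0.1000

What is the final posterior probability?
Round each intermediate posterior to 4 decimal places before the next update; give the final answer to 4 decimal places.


Sequential Bayesian updating:

Initial prior: P(H) = 0.2179

Update 1:
  P(E) = 0.9286 × 0.2179 + 0.1000 × 0.7821 = 0.20234194 + 0.07821000 = 0.28055194
  P(H|E) = 0.20234194 / 0.28055194 = 0.7212

Update 2:
  P(E) = 0.9286 × 0.7212 + 0.1000 × 0.2788 = 0.66970632 + 0.02788000 = 0.69758632
  P(H|E) = 0.66970632 / 0.69758632 = 0.9600

Final posterior: 0.9600


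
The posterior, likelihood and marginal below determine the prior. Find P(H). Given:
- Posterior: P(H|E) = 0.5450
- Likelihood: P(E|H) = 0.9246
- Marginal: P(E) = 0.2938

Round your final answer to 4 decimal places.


From Bayes' theorem: P(H|E) = P(E|H) × P(H) / P(E)

Rearranging for P(H):
P(H) = P(H|E) × P(E) / P(E|H)
     = 0.5450 × 0.2938 / 0.9246
     = 0.16012100 / 0.9246
     = 0.1732


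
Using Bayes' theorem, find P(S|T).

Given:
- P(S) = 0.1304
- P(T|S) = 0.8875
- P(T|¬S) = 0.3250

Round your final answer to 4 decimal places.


Bayes' theorem: P(S|T) = P(T|S) × P(S) / P(T)

Step 1: Calculate P(T) using law of total probability
P(T) = P(T|S)P(S) + P(T|¬S)P(¬S)
     = 0.8875 × 0.1304 + 0.3250 × 0.8696
     = 0.11573000 + 0.28262000
     = 0.39835000

Step 2: Apply Bayes' theorem
P(S|T) = P(T|S) × P(S) / P(T)
       = 0.11573000 / 0.39835000
       = 0.2905


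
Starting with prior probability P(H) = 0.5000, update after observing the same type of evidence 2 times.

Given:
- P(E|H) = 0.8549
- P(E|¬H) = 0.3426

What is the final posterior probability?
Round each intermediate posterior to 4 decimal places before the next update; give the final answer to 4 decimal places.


Sequential Bayesian updating:

Initial prior: P(H) = 0.5000

Update 1:
  P(E) = 0.8549 × 0.5000 + 0.3426 × 0.5000 = 0.42745000 + 0.17130000 = 0.59875000
  P(H|E) = 0.42745000 / 0.59875000 = 0.7139

Update 2:
  P(E) = 0.8549 × 0.7139 + 0.3426 × 0.2861 = 0.61031311 + 0.09801786 = 0.70833097
  P(H|E) = 0.61031311 / 0.70833097 = 0.8616

Final posterior: 0.8616


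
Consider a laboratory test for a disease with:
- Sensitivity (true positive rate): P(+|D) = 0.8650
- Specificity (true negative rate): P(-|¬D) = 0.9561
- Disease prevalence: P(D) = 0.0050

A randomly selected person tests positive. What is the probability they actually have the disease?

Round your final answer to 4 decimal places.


Let D = has disease, + = positive test

Given:
- P(D) = 0.0050 (prevalence)
- P(+|D) = 0.8650 (sensitivity)
- P(-|¬D) = 0.9561 (specificity)
- P(+|¬D) = 0.0439 (false positive rate = 1 - specificity)

Step 1: Find P(+)
P(+) = P(+|D)P(D) + P(+|¬D)P(¬D)
     = 0.8650 × 0.0050 + 0.0439 × 0.9950
     = 0.00432500 + 0.04368050
     = 0.04800550

Step 2: Apply Bayes' theorem for P(D|+)
P(D|+) = P(+|D)P(D) / P(+)
       = 0.00432500 / 0.04800550
       = 0.0901


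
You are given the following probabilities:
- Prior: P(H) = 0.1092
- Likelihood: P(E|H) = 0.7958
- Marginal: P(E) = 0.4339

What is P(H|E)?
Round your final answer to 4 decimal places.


Using Bayes' theorem:

P(H|E) = P(E|H) × P(H) / P(E)
       = 0.7958 × 0.1092 / 0.4339
       = 0.08690136 / 0.4339
       = 0.2003

The evidence strengthens our belief in H.
Prior: 0.1092 → Posterior: 0.2003


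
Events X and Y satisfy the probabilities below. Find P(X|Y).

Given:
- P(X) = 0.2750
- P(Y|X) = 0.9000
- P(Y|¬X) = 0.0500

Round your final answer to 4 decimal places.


Bayes' theorem: P(X|Y) = P(Y|X) × P(X) / P(Y)

Step 1: Calculate P(Y) using law of total probability
P(Y) = P(Y|X)P(X) + P(Y|¬X)P(¬X)
     = 0.9000 × 0.2750 + 0.0500 × 0.7250
     = 0.24750000 + 0.03625000
     = 0.28375000

Step 2: Apply Bayes' theorem
P(X|Y) = P(Y|X) × P(X) / P(Y)
       = 0.24750000 / 0.28375000
       = 0.8722


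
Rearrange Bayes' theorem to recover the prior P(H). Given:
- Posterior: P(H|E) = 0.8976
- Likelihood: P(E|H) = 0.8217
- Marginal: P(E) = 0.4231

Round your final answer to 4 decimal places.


From Bayes' theorem: P(H|E) = P(E|H) × P(H) / P(E)

Rearranging for P(H):
P(H) = P(H|E) × P(E) / P(E|H)
     = 0.8976 × 0.4231 / 0.8217
     = 0.37977456 / 0.8217
     = 0.4622


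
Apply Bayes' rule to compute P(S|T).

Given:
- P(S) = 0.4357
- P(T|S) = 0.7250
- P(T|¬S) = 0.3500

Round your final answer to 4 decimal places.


Bayes' theorem: P(S|T) = P(T|S) × P(S) / P(T)

Step 1: Calculate P(T) using law of total probability
P(T) = P(T|S)P(S) + P(T|¬S)P(¬S)
     = 0.7250 × 0.4357 + 0.3500 × 0.5643
     = 0.31588250 + 0.19750500
     = 0.51338750

Step 2: Apply Bayes' theorem
P(S|T) = P(T|S) × P(S) / P(T)
       = 0.31588250 / 0.51338750
       = 0.6153


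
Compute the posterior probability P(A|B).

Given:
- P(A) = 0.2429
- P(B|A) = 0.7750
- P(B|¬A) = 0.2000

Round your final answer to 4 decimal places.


Bayes' theorem: P(A|B) = P(B|A) × P(A) / P(B)

Step 1: Calculate P(B) using law of total probability
P(B) = P(B|A)P(A) + P(B|¬A)P(¬A)
     = 0.7750 × 0.2429 + 0.2000 × 0.7571
     = 0.18824750 + 0.15142000
     = 0.33966750

Step 2: Apply Bayes' theorem
P(A|B) = P(B|A) × P(A) / P(B)
       = 0.18824750 / 0.33966750
       = 0.5542


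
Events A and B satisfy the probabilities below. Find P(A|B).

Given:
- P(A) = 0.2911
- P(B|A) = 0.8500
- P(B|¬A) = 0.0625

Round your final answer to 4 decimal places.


Bayes' theorem: P(A|B) = P(B|A) × P(A) / P(B)

Step 1: Calculate P(B) using law of total probability
P(B) = P(B|A)P(A) + P(B|¬A)P(¬A)
     = 0.8500 × 0.2911 + 0.0625 × 0.7089
     = 0.24743500 + 0.04430625
     = 0.29174125

Step 2: Apply Bayes' theorem
P(A|B) = P(B|A) × P(A) / P(B)
       = 0.24743500 / 0.29174125
       = 0.8481


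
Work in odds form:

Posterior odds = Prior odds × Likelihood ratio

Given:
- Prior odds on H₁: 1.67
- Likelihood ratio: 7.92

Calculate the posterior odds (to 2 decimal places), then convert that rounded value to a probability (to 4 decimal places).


Step 1: Calculate posterior odds
Posterior odds = Prior odds × LR
               = 1.67 × 7.92
               = 13.23

Step 2: Convert to probability
P(H₁|E) = Posterior odds / (1 + Posterior odds)
       = 13.23 / (1 + 13.23)
       = 13.23 / 14.23
       = 0.9297

The evidence increased P(H₁) from 0.6255 to 0.9297.


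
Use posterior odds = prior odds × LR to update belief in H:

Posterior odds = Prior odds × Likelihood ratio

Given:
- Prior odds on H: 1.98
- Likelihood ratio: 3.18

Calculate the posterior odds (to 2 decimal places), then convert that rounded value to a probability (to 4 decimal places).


Step 1: Calculate posterior odds
Posterior odds = Prior odds × LR
               = 1.98 × 3.18
               = 6.30

Step 2: Convert to probability
P(H|E) = Posterior odds / (1 + Posterior odds)
       = 6.30 / (1 + 6.30)
       = 6.30 / 7.30
       = 0.8630

The evidence increased P(H) from 0.6644 to 0.8630.


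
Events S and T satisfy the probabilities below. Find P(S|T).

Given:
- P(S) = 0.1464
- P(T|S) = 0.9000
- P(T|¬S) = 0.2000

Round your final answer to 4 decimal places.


Bayes' theorem: P(S|T) = P(T|S) × P(S) / P(T)

Step 1: Calculate P(T) using law of total probability
P(T) = P(T|S)P(S) + P(T|¬S)P(¬S)
     = 0.9000 × 0.1464 + 0.2000 × 0.8536
     = 0.13176000 + 0.17072000
     = 0.30248000

Step 2: Apply Bayes' theorem
P(S|T) = P(T|S) × P(S) / P(T)
       = 0.13176000 / 0.30248000
       = 0.4356


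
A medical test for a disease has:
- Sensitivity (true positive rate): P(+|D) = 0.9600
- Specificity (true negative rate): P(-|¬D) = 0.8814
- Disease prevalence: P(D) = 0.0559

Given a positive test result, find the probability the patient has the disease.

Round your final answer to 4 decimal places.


Let D = has disease, + = positive test

Given:
- P(D) = 0.0559 (prevalence)
- P(+|D) = 0.9600 (sensitivity)
- P(-|¬D) = 0.8814 (specificity)
- P(+|¬D) = 0.1186 (false positive rate = 1 - specificity)

Step 1: Find P(+)
P(+) = P(+|D)P(D) + P(+|¬D)P(¬D)
     = 0.9600 × 0.0559 + 0.1186 × 0.9441
     = 0.05366400 + 0.11197026
     = 0.16563426

Step 2: Apply Bayes' theorem for P(D|+)
P(D|+) = P(+|D)P(D) / P(+)
       = 0.05366400 / 0.16563426
       = 0.3240


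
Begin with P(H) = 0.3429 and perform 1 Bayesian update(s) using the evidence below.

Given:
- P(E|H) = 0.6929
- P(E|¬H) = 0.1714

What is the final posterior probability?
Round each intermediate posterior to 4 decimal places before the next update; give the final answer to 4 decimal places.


Sequential Bayesian updating:

Initial prior: P(H) = 0.3429

Update 1:
  P(E) = 0.6929 × 0.3429 + 0.1714 × 0.6571 = 0.23759541 + 0.11262694 = 0.35022235
  P(H|E) = 0.23759541 / 0.35022235 = 0.6784

Final posterior: 0.6784


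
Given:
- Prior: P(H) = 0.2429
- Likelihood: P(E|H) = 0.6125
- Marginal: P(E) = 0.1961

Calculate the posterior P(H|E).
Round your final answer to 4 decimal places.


Using Bayes' theorem:

P(H|E) = P(E|H) × P(H) / P(E)
       = 0.6125 × 0.2429 / 0.1961
       = 0.14877625 / 0.1961
       = 0.7587

The evidence strengthens our belief in H.
Prior: 0.2429 → Posterior: 0.7587


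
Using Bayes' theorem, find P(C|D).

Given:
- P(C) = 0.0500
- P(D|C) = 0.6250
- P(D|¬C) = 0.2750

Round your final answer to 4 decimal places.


Bayes' theorem: P(C|D) = P(D|C) × P(C) / P(D)

Step 1: Calculate P(D) using law of total probability
P(D) = P(D|C)P(C) + P(D|¬C)P(¬C)
     = 0.6250 × 0.0500 + 0.2750 × 0.9500
     = 0.03125000 + 0.26125000
     = 0.29250000

Step 2: Apply Bayes' theorem
P(C|D) = P(D|C) × P(C) / P(D)
       = 0.03125000 / 0.29250000
       = 0.1068


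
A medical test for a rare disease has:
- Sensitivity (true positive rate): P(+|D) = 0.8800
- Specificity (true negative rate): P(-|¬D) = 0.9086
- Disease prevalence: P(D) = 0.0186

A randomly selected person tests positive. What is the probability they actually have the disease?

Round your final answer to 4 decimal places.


Let D = has disease, + = positive test

Given:
- P(D) = 0.0186 (prevalence)
- P(+|D) = 0.8800 (sensitivity)
- P(-|¬D) = 0.9086 (specificity)
- P(+|¬D) = 0.0914 (false positive rate = 1 - specificity)

Step 1: Find P(+)
P(+) = P(+|D)P(D) + P(+|¬D)P(¬D)
     = 0.8800 × 0.0186 + 0.0914 × 0.9814
     = 0.01636800 + 0.08969996
     = 0.10606796

Step 2: Apply Bayes' theorem for P(D|+)
P(D|+) = P(+|D)P(D) / P(+)
       = 0.01636800 / 0.10606796
       = 0.1543


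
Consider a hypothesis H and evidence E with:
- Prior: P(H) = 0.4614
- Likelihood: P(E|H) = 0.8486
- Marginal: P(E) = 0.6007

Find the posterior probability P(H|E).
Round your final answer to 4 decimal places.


Using Bayes' theorem:

P(H|E) = P(E|H) × P(H) / P(E)
       = 0.8486 × 0.4614 / 0.6007
       = 0.39154404 / 0.6007
       = 0.6518

The evidence strengthens our belief in H.
Prior: 0.4614 → Posterior: 0.6518


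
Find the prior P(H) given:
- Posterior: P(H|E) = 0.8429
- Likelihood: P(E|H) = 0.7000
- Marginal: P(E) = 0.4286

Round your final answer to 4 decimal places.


From Bayes' theorem: P(H|E) = P(E|H) × P(H) / P(E)

Rearranging for P(H):
P(H) = P(H|E) × P(E) / P(E|H)
     = 0.8429 × 0.4286 / 0.7000
     = 0.36126694 / 0.7000
     = 0.5161


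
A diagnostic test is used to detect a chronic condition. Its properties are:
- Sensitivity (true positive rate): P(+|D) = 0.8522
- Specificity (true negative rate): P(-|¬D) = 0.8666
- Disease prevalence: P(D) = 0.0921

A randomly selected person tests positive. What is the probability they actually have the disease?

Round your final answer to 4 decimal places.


Let D = has disease, + = positive test

Given:
- P(D) = 0.0921 (prevalence)
- P(+|D) = 0.8522 (sensitivity)
- P(-|¬D) = 0.8666 (specificity)
- P(+|¬D) = 0.1334 (false positive rate = 1 - specificity)

Step 1: Find P(+)
P(+) = P(+|D)P(D) + P(+|¬D)P(¬D)
     = 0.8522 × 0.0921 + 0.1334 × 0.9079
     = 0.07848762 + 0.12111386
     = 0.19960148

Step 2: Apply Bayes' theorem for P(D|+)
P(D|+) = P(+|D)P(D) / P(+)
       = 0.07848762 / 0.19960148
       = 0.3932


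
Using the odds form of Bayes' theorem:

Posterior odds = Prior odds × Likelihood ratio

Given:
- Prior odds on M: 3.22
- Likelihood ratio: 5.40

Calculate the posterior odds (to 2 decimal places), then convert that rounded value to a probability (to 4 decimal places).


Step 1: Calculate posterior odds
Posterior odds = Prior odds × LR
               = 3.22 × 5.40
               = 17.39

Step 2: Convert to probability
P(M|E) = Posterior odds / (1 + Posterior odds)
       = 17.39 / (1 + 17.39)
       = 17.39 / 18.39
       = 0.9456

The evidence increased P(M) from 0.7630 to 0.9456.


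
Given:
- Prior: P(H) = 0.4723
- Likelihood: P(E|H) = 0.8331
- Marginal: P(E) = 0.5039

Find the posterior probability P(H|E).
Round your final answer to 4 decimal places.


Using Bayes' theorem:

P(H|E) = P(E|H) × P(H) / P(E)
       = 0.8331 × 0.4723 / 0.5039
       = 0.39347313 / 0.5039
       = 0.7809

The evidence strengthens our belief in H.
Prior: 0.4723 → Posterior: 0.7809


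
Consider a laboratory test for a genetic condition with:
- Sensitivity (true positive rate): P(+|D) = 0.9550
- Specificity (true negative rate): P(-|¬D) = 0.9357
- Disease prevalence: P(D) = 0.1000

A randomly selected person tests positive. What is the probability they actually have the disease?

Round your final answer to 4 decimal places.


Let D = has disease, + = positive test

Given:
- P(D) = 0.1000 (prevalence)
- P(+|D) = 0.9550 (sensitivity)
- P(-|¬D) = 0.9357 (specificity)
- P(+|¬D) = 0.0643 (false positive rate = 1 - specificity)

Step 1: Find P(+)
P(+) = P(+|D)P(D) + P(+|¬D)P(¬D)
     = 0.9550 × 0.1000 + 0.0643 × 0.9000
     = 0.09550000 + 0.05787000
     = 0.15337000

Step 2: Apply Bayes' theorem for P(D|+)
P(D|+) = P(+|D)P(D) / P(+)
       = 0.09550000 / 0.15337000
       = 0.6227


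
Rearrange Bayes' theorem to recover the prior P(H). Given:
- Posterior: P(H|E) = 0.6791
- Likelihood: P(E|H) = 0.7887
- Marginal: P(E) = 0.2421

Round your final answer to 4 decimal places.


From Bayes' theorem: P(H|E) = P(E|H) × P(H) / P(E)

Rearranging for P(H):
P(H) = P(H|E) × P(E) / P(E|H)
     = 0.6791 × 0.2421 / 0.7887
     = 0.16441011 / 0.7887
     = 0.2085


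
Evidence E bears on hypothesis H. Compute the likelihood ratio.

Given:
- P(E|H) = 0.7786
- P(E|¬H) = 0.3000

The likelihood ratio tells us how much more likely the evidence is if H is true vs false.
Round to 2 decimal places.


Likelihood Ratio (LR) = P(E|H) / P(E|¬H)

LR = 0.7786 / 0.3000
   = 2.60

The evidence is 2.60 times more likely if H is true than if H is false.
Since LR > 1, the evidence supports H over ¬H.


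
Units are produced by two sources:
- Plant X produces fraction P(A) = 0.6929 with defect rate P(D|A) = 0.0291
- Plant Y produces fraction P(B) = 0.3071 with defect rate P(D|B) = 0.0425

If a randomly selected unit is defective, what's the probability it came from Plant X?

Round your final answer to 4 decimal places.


Let A = from Plant X, D = defective

Given:
- P(A) = 0.6929, P(B) = 0.3071
- P(D|A) = 0.0291, P(D|B) = 0.0425

Step 1: Find P(D)
P(D) = P(D|A)P(A) + P(D|B)P(B)
     = 0.0291 × 0.6929 + 0.0425 × 0.3071
     = 0.02016339 + 0.01305175
     = 0.03321514

Step 2: Apply Bayes' theorem
P(A|D) = P(D|A)P(A) / P(D)
       = 0.02016339 / 0.03321514
       = 0.6071


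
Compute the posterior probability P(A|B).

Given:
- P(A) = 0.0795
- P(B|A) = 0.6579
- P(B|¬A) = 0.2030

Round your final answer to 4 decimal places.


Bayes' theorem: P(A|B) = P(B|A) × P(A) / P(B)

Step 1: Calculate P(B) using law of total probability
P(B) = P(B|A)P(A) + P(B|¬A)P(¬A)
     = 0.6579 × 0.0795 + 0.2030 × 0.9205
     = 0.05230305 + 0.18686150
     = 0.23916455

Step 2: Apply Bayes' theorem
P(A|B) = P(B|A) × P(A) / P(B)
       = 0.05230305 / 0.23916455
       = 0.2187


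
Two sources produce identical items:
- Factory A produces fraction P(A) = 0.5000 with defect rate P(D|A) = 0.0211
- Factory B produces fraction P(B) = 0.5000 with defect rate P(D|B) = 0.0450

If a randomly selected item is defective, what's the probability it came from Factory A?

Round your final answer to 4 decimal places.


Let A = from Factory A, D = defective

Given:
- P(A) = 0.5000, P(B) = 0.5000
- P(D|A) = 0.0211, P(D|B) = 0.0450

Step 1: Find P(D)
P(D) = P(D|A)P(A) + P(D|B)P(B)
     = 0.0211 × 0.5000 + 0.0450 × 0.5000
     = 0.01055000 + 0.02250000
     = 0.03305000

Step 2: Apply Bayes' theorem
P(A|D) = P(D|A)P(A) / P(D)
       = 0.01055000 / 0.03305000
       = 0.3192


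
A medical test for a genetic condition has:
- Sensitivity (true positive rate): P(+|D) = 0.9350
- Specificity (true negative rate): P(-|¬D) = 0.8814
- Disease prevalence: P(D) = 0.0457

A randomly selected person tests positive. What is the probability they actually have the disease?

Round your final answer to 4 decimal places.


Let D = has disease, + = positive test

Given:
- P(D) = 0.0457 (prevalence)
- P(+|D) = 0.9350 (sensitivity)
- P(-|¬D) = 0.8814 (specificity)
- P(+|¬D) = 0.1186 (false positive rate = 1 - specificity)

Step 1: Find P(+)
P(+) = P(+|D)P(D) + P(+|¬D)P(¬D)
     = 0.9350 × 0.0457 + 0.1186 × 0.9543
     = 0.04272950 + 0.11317998
     = 0.15590948

Step 2: Apply Bayes' theorem for P(D|+)
P(D|+) = P(+|D)P(D) / P(+)
       = 0.04272950 / 0.15590948
       = 0.2741


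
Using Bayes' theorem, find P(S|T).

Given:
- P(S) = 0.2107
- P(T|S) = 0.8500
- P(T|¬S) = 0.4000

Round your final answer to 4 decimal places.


Bayes' theorem: P(S|T) = P(T|S) × P(S) / P(T)

Step 1: Calculate P(T) using law of total probability
P(T) = P(T|S)P(S) + P(T|¬S)P(¬S)
     = 0.8500 × 0.2107 + 0.4000 × 0.7893
     = 0.17909500 + 0.31572000
     = 0.49481500

Step 2: Apply Bayes' theorem
P(S|T) = P(T|S) × P(S) / P(T)
       = 0.17909500 / 0.49481500
       = 0.3619


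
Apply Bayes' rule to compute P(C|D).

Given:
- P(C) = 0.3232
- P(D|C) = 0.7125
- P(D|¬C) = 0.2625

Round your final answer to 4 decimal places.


Bayes' theorem: P(C|D) = P(D|C) × P(C) / P(D)

Step 1: Calculate P(D) using law of total probability
P(D) = P(D|C)P(C) + P(D|¬C)P(¬C)
     = 0.7125 × 0.3232 + 0.2625 × 0.6768
     = 0.23028000 + 0.17766000
     = 0.40794000

Step 2: Apply Bayes' theorem
P(C|D) = P(D|C) × P(C) / P(D)
       = 0.23028000 / 0.40794000
       = 0.5645


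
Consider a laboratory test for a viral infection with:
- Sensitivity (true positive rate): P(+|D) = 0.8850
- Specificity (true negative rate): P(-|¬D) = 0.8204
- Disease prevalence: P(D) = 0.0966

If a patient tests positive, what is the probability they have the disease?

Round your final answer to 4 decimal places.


Let D = has disease, + = positive test

Given:
- P(D) = 0.0966 (prevalence)
- P(+|D) = 0.8850 (sensitivity)
- P(-|¬D) = 0.8204 (specificity)
- P(+|¬D) = 0.1796 (false positive rate = 1 - specificity)

Step 1: Find P(+)
P(+) = P(+|D)P(D) + P(+|¬D)P(¬D)
     = 0.8850 × 0.0966 + 0.1796 × 0.9034
     = 0.08549100 + 0.16225064
     = 0.24774164

Step 2: Apply Bayes' theorem for P(D|+)
P(D|+) = P(+|D)P(D) / P(+)
       = 0.08549100 / 0.24774164
       = 0.3451


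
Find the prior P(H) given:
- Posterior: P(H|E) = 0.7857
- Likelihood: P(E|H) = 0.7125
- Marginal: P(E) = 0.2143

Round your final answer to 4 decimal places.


From Bayes' theorem: P(H|E) = P(E|H) × P(H) / P(E)

Rearranging for P(H):
P(H) = P(H|E) × P(E) / P(E|H)
     = 0.7857 × 0.2143 / 0.7125
     = 0.16837551 / 0.7125
     = 0.2363


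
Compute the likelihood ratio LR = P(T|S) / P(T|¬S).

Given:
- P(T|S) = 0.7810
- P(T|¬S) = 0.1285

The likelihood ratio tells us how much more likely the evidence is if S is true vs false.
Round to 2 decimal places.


Likelihood Ratio (LR) = P(T|S) / P(T|¬S)

LR = 0.7810 / 0.1285
   = 6.08

The evidence is 6.08 times more likely if S is true than if S is false.
Because LR exceeds 1, T is evidence for S.


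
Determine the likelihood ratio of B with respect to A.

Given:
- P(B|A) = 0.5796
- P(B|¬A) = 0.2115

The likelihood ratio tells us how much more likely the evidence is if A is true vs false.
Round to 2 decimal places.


Likelihood Ratio (LR) = P(B|A) / P(B|¬A)

LR = 0.5796 / 0.2115
   = 2.74

The evidence is 2.74 times more likely if A is true than if A is false.
LR > 1, so observing B raises the odds in favor of A.


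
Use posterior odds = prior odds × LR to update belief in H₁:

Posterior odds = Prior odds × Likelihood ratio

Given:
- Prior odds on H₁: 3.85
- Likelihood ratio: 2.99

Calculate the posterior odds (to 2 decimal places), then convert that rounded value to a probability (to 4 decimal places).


Step 1: Calculate posterior odds
Posterior odds = Prior odds × LR
               = 3.85 × 2.99
               = 11.51

Step 2: Convert to probability
P(H₁|E) = Posterior odds / (1 + Posterior odds)
       = 11.51 / (1 + 11.51)
       = 11.51 / 12.51
       = 0.9201

The evidence increased P(H₁) from 0.7938 to 0.9201.


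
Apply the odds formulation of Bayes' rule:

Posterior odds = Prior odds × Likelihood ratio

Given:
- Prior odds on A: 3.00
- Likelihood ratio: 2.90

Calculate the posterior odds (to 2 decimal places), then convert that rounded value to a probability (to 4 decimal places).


Step 1: Calculate posterior odds
Posterior odds = Prior odds × LR
               = 3.00 × 2.90
               = 8.70

Step 2: Convert to probability
P(A|E) = Posterior odds / (1 + Posterior odds)
       = 8.70 / (1 + 8.70)
       = 8.70 / 9.70
       = 0.8969

The evidence increased P(A) from 0.7500 to 0.8969.


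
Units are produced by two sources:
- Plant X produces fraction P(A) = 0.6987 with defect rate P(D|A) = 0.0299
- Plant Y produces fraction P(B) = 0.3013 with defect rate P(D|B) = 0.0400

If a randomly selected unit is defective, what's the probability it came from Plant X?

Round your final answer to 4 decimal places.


Let A = from Plant X, D = defective

Given:
- P(A) = 0.6987, P(B) = 0.3013
- P(D|A) = 0.0299, P(D|B) = 0.0400

Step 1: Find P(D)
P(D) = P(D|A)P(A) + P(D|B)P(B)
     = 0.0299 × 0.6987 + 0.0400 × 0.3013
     = 0.02089113 + 0.01205200
     = 0.03294313

Step 2: Apply Bayes' theorem
P(A|D) = P(D|A)P(A) / P(D)
       = 0.02089113 / 0.03294313
       = 0.6342


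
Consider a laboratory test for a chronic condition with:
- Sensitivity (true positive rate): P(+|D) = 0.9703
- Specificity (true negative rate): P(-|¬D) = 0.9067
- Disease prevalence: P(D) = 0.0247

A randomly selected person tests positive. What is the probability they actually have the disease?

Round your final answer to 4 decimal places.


Let D = has disease, + = positive test

Given:
- P(D) = 0.0247 (prevalence)
- P(+|D) = 0.9703 (sensitivity)
- P(-|¬D) = 0.9067 (specificity)
- P(+|¬D) = 0.0933 (false positive rate = 1 - specificity)

Step 1: Find P(+)
P(+) = P(+|D)P(D) + P(+|¬D)P(¬D)
     = 0.9703 × 0.0247 + 0.0933 × 0.9753
     = 0.02396641 + 0.09099549
     = 0.11496190

Step 2: Apply Bayes' theorem for P(D|+)
P(D|+) = P(+|D)P(D) / P(+)
       = 0.02396641 / 0.11496190
       = 0.2085


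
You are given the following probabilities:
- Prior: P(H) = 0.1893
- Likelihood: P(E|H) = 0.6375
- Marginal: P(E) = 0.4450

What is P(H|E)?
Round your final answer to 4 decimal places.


Using Bayes' theorem:

P(H|E) = P(E|H) × P(H) / P(E)
       = 0.6375 × 0.1893 / 0.4450
       = 0.12067875 / 0.4450
       = 0.2712

The evidence strengthens our belief in H.
Prior: 0.1893 → Posterior: 0.2712


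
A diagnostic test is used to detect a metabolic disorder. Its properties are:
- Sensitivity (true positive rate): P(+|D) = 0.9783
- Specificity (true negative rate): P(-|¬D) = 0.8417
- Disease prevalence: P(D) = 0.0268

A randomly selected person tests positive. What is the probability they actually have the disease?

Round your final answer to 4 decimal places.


Let D = has disease, + = positive test

Given:
- P(D) = 0.0268 (prevalence)
- P(+|D) = 0.9783 (sensitivity)
- P(-|¬D) = 0.8417 (specificity)
- P(+|¬D) = 0.1583 (false positive rate = 1 - specificity)

Step 1: Find P(+)
P(+) = P(+|D)P(D) + P(+|¬D)P(¬D)
     = 0.9783 × 0.0268 + 0.1583 × 0.9732
     = 0.02621844 + 0.15405756
     = 0.18027600

Step 2: Apply Bayes' theorem for P(D|+)
P(D|+) = P(+|D)P(D) / P(+)
       = 0.02621844 / 0.18027600
       = 0.1454


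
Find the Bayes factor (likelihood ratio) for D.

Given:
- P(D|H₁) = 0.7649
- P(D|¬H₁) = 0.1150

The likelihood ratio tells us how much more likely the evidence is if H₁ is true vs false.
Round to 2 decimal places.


Likelihood Ratio (LR) = P(D|H₁) / P(D|¬H₁)

LR = 0.7649 / 0.1150
   = 6.65

The evidence is 6.65 times more likely if H₁ is true than if H₁ is false.
LR > 1, so observing D raises the odds in favor of H₁.


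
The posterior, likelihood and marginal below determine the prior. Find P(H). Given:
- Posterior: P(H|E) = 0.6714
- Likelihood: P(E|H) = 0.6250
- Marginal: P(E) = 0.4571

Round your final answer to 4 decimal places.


From Bayes' theorem: P(H|E) = P(E|H) × P(H) / P(E)

Rearranging for P(H):
P(H) = P(H|E) × P(E) / P(E|H)
     = 0.6714 × 0.4571 / 0.6250
     = 0.30689694 / 0.6250
     = 0.4910


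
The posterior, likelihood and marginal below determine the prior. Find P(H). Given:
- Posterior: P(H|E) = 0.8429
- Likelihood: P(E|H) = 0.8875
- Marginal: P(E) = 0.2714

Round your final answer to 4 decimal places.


From Bayes' theorem: P(H|E) = P(E|H) × P(H) / P(E)

Rearranging for P(H):
P(H) = P(H|E) × P(E) / P(E|H)
     = 0.8429 × 0.2714 / 0.8875
     = 0.22876306 / 0.8875
     = 0.2578


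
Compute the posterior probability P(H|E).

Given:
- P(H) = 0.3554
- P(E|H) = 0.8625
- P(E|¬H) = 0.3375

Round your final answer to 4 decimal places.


Bayes' theorem: P(H|E) = P(E|H) × P(H) / P(E)

Step 1: Calculate P(E) using law of total probability
P(E) = P(E|H)P(H) + P(E|¬H)P(¬H)
     = 0.8625 × 0.3554 + 0.3375 × 0.6446
     = 0.30653250 + 0.21755250
     = 0.52408500

Step 2: Apply Bayes' theorem
P(H|E) = P(E|H) × P(H) / P(E)
       = 0.30653250 / 0.52408500
       = 0.5849


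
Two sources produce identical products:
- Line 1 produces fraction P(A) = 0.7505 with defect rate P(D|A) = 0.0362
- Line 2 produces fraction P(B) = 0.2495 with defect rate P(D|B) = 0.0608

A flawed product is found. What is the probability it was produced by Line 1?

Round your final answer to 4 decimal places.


Let A = from Line 1, D = flawed

Given:
- P(A) = 0.7505, P(B) = 0.2495
- P(D|A) = 0.0362, P(D|B) = 0.0608

Step 1: Find P(D)
P(D) = P(D|A)P(A) + P(D|B)P(B)
     = 0.0362 × 0.7505 + 0.0608 × 0.2495
     = 0.02716810 + 0.01516960
     = 0.04233770

Step 2: Apply Bayes' theorem
P(A|D) = P(D|A)P(A) / P(D)
       = 0.02716810 / 0.04233770
       = 0.6417


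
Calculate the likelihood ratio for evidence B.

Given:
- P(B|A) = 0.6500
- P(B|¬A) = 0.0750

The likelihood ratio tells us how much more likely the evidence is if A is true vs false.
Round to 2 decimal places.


Likelihood Ratio (LR) = P(B|A) / P(B|¬A)

LR = 0.6500 / 0.0750
   = 8.67

The evidence is 8.67 times more likely if A is true than if A is false.
LR > 1, so observing B raises the odds in favor of A.


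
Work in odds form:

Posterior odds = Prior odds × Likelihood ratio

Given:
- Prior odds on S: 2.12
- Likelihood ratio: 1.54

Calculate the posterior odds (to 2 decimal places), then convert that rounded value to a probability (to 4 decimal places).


Step 1: Calculate posterior odds
Posterior odds = Prior odds × LR
               = 2.12 × 1.54
               = 3.26

Step 2: Convert to probability
P(S|E) = Posterior odds / (1 + Posterior odds)
       = 3.26 / (1 + 3.26)
       = 3.26 / 4.26
       = 0.7653

The evidence increased P(S) from 0.6795 to 0.7653.


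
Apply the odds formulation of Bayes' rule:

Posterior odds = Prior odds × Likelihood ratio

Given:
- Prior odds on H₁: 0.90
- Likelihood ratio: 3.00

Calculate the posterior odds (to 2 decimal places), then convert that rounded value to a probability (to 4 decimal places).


Step 1: Calculate posterior odds
Posterior odds = Prior odds × LR
               = 0.90 × 3.00
               = 2.70

Step 2: Convert to probability
P(H₁|E) = Posterior odds / (1 + Posterior odds)
       = 2.70 / (1 + 2.70)
       = 2.70 / 3.70
       = 0.7297

The evidence increased P(H₁) from 0.4737 to 0.7297.


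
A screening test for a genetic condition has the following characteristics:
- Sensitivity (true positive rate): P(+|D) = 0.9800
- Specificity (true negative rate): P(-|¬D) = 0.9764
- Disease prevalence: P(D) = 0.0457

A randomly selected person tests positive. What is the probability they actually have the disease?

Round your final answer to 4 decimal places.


Let D = has disease, + = positive test

Given:
- P(D) = 0.0457 (prevalence)
- P(+|D) = 0.9800 (sensitivity)
- P(-|¬D) = 0.9764 (specificity)
- P(+|¬D) = 0.0236 (false positive rate = 1 - specificity)

Step 1: Find P(+)
P(+) = P(+|D)P(D) + P(+|¬D)P(¬D)
     = 0.9800 × 0.0457 + 0.0236 × 0.9543
     = 0.04478600 + 0.02252148
     = 0.06730748

Step 2: Apply Bayes' theorem for P(D|+)
P(D|+) = P(+|D)P(D) / P(+)
       = 0.04478600 / 0.06730748
       = 0.6654
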